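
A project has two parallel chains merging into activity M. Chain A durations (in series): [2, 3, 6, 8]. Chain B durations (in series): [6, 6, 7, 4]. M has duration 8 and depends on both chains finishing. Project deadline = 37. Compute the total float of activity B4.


Forward pass: ES(B4) = sum of predecessors on chain B = 19
EF = ES + duration = 19 + 4 = 23
Backward pass: LF(M) = deadline = 37; LS(M) = 37 - 8 = 29
LF(B4) = LS(M) - sum(successors on chain B) = 29 - 0 = 29
LS = LF - duration = 29 - 4 = 25
Total float = LS - ES = 25 - 19 = 6

6


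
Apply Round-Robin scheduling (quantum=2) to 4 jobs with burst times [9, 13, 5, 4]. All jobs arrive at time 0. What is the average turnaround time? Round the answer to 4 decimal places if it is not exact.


Time quantum = 2
Execution trace:
  J1 runs 2 units, time = 2
  J2 runs 2 units, time = 4
  J3 runs 2 units, time = 6
  J4 runs 2 units, time = 8
  J1 runs 2 units, time = 10
  J2 runs 2 units, time = 12
  J3 runs 2 units, time = 14
  J4 runs 2 units, time = 16
  J1 runs 2 units, time = 18
  J2 runs 2 units, time = 20
  J3 runs 1 units, time = 21
  J1 runs 2 units, time = 23
  J2 runs 2 units, time = 25
  J1 runs 1 units, time = 26
  J2 runs 2 units, time = 28
  J2 runs 2 units, time = 30
  J2 runs 1 units, time = 31
Finish times: [26, 31, 21, 16]
Average turnaround = 94/4 = 23.5

23.5


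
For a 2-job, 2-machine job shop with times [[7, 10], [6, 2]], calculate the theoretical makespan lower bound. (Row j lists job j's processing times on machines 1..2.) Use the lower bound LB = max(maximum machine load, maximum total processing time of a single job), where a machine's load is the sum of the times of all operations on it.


Machine loads:
  Machine 1: 7 + 6 = 13
  Machine 2: 10 + 2 = 12
Max machine load = 13
Job totals:
  Job 1: 17
  Job 2: 8
Max job total = 17
Lower bound = max(13, 17) = 17

17


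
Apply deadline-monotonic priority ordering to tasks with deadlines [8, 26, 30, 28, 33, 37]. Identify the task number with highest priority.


Sort tasks by relative deadline (ascending):
  Task 1: deadline = 8
  Task 2: deadline = 26
  Task 4: deadline = 28
  Task 3: deadline = 30
  Task 5: deadline = 33
  Task 6: deadline = 37
Priority order (highest first): [1, 2, 4, 3, 5, 6]
Highest priority task = 1

1


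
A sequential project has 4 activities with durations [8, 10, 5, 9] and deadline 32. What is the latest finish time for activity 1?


LF(activity 1) = deadline - sum of successor durations
Successors: activities 2 through 4 with durations [10, 5, 9]
Sum of successor durations = 24
LF = 32 - 24 = 8

8


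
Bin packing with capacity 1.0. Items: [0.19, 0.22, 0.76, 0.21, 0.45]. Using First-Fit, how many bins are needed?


Place items sequentially using First-Fit:
  Item 0.19 -> new Bin 1
  Item 0.22 -> Bin 1 (now 0.41)
  Item 0.76 -> new Bin 2
  Item 0.21 -> Bin 1 (now 0.62)
  Item 0.45 -> new Bin 3
Total bins used = 3

3


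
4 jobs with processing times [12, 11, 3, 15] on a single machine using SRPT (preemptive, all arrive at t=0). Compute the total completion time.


Since all jobs arrive at t=0, SRPT equals SPT ordering.
SPT order: [3, 11, 12, 15]
Completion times:
  Job 1: p=3, C=3
  Job 2: p=11, C=14
  Job 3: p=12, C=26
  Job 4: p=15, C=41
Total completion time = 3 + 14 + 26 + 41 = 84

84


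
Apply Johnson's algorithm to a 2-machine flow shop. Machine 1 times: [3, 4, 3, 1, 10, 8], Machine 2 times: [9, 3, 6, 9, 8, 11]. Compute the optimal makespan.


Apply Johnson's rule:
  Group 1 (a <= b): [(4, 1, 9), (1, 3, 9), (3, 3, 6), (6, 8, 11)]
  Group 2 (a > b): [(5, 10, 8), (2, 4, 3)]
Optimal job order: [4, 1, 3, 6, 5, 2]
Schedule:
  Job 4: M1 done at 1, M2 done at 10
  Job 1: M1 done at 4, M2 done at 19
  Job 3: M1 done at 7, M2 done at 25
  Job 6: M1 done at 15, M2 done at 36
  Job 5: M1 done at 25, M2 done at 44
  Job 2: M1 done at 29, M2 done at 47
Makespan = 47

47


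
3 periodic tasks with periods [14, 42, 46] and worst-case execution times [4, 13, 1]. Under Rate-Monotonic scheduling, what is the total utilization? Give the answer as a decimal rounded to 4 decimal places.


Compute individual utilizations (exact fractions):
  Task 1: C/T = 4/14 = 2/7 (approx. 0.2857)
  Task 2: C/T = 13/42 (approx. 0.3095)
  Task 3: C/T = 1/46 (approx. 0.0217)
Total utilization U = 2/7 + 13/42 + 1/46 = 298/483
Rounded to 4 decimal places: U = 0.6170
RM (Liu & Layland) bound for 3 tasks = 0.779763; compare with U = 298/483 (approx. 0.616977)
U <= bound, so schedulable by RM sufficient condition.

0.6170


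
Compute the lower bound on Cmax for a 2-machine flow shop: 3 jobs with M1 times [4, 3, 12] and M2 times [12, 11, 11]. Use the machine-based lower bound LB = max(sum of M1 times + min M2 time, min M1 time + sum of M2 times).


LB1 = sum(M1 times) + min(M2 times) = 19 + 11 = 30
LB2 = min(M1 times) + sum(M2 times) = 3 + 34 = 37
Lower bound = max(LB1, LB2) = max(30, 37) = 37

37


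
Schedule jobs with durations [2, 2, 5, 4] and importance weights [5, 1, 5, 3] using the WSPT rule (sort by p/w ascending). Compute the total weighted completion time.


Compute p/w ratios and sort ascending (WSPT): [(2, 5), (5, 5), (4, 3), (2, 1)]
Compute weighted completion times:
  Job (p=2,w=5): C=2, w*C=5*2=10
  Job (p=5,w=5): C=7, w*C=5*7=35
  Job (p=4,w=3): C=11, w*C=3*11=33
  Job (p=2,w=1): C=13, w*C=1*13=13
Total weighted completion time = 91

91


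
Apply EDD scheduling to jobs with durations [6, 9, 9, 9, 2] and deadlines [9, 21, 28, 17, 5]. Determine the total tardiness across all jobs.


Sort by due date (EDD order): [(2, 5), (6, 9), (9, 17), (9, 21), (9, 28)]
Compute completion times and tardiness:
  Job 1: p=2, d=5, C=2, tardiness=max(0,2-5)=0
  Job 2: p=6, d=9, C=8, tardiness=max(0,8-9)=0
  Job 3: p=9, d=17, C=17, tardiness=max(0,17-17)=0
  Job 4: p=9, d=21, C=26, tardiness=max(0,26-21)=5
  Job 5: p=9, d=28, C=35, tardiness=max(0,35-28)=7
Total tardiness = 12

12


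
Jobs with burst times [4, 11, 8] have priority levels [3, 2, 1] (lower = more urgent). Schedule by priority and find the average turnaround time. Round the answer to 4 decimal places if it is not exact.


Sort by priority (ascending = highest first):
Order: [(1, 8), (2, 11), (3, 4)]
Completion times:
  Priority 1, burst=8, C=8
  Priority 2, burst=11, C=19
  Priority 3, burst=4, C=23
Average turnaround = 50/3 = 16.6667

16.6667


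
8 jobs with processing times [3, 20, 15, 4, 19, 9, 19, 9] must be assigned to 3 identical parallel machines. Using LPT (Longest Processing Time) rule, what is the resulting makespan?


Sort jobs in decreasing order (LPT): [20, 19, 19, 15, 9, 9, 4, 3]
Assign each job to the least loaded machine:
  Machine 1: jobs [20, 9, 3], load = 32
  Machine 2: jobs [19, 15], load = 34
  Machine 3: jobs [19, 9, 4], load = 32
Makespan = max load = 34

34


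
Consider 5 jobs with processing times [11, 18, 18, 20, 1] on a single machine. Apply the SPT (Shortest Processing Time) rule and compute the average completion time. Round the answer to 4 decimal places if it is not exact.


Sort jobs by processing time (SPT order): [1, 11, 18, 18, 20]
Compute completion times sequentially:
  Job 1: processing = 1, completes at 1
  Job 2: processing = 11, completes at 12
  Job 3: processing = 18, completes at 30
  Job 4: processing = 18, completes at 48
  Job 5: processing = 20, completes at 68
Sum of completion times = 159
Average completion time = 159/5 = 31.8

31.8


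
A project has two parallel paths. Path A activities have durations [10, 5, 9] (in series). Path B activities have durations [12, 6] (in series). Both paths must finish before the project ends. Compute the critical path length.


Path A total = 10 + 5 + 9 = 24
Path B total = 12 + 6 = 18
Critical path = longest path = max(24, 18) = 24

24


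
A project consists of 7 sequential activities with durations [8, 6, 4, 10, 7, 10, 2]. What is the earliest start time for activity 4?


Activity 4 starts after activities 1 through 3 complete.
Predecessor durations: [8, 6, 4]
ES = 8 + 6 + 4 = 18

18


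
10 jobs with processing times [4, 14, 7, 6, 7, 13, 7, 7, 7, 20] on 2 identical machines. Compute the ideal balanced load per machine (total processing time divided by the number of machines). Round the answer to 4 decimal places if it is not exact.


Total processing time = 4 + 14 + 7 + 6 + 7 + 13 + 7 + 7 + 7 + 20 = 92
Number of machines = 2
Ideal balanced load = 92 / 2 = 46.0

46.0


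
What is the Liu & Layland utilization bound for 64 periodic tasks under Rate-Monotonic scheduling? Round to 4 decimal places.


Compute 2^(1/64) = 1.0108892861
Subtract 1: 1.0108892861 - 1 = 0.0108892861
Multiply by n: 64 * 0.0108892861 = 0.6969143104
Round to 4 dp: 0.6969

0.6969


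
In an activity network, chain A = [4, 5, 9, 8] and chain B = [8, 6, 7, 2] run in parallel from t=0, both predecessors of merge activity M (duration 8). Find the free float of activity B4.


ES(B4) = sum of predecessors on chain B = 21
EF(B4) = ES + duration = 21 + 2 = 23
Successor of B4 is M. ES(M) = max(sum(A), sum(B)) = max(26, 23) = 26
Free float = ES(successor) - EF(current) = 26 - 23 = 3

3


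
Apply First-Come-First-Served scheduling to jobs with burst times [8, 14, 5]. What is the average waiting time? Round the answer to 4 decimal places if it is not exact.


FCFS order (as given): [8, 14, 5]
Waiting times:
  Job 1: wait = 0
  Job 2: wait = 8
  Job 3: wait = 22
Sum of waiting times = 30
Average waiting time = 30/3 = 10.0

10.0


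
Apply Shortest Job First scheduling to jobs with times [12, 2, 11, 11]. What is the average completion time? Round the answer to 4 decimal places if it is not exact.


SJF order (ascending): [2, 11, 11, 12]
Completion times:
  Job 1: burst=2, C=2
  Job 2: burst=11, C=13
  Job 3: burst=11, C=24
  Job 4: burst=12, C=36
Average completion = 75/4 = 18.75

18.75


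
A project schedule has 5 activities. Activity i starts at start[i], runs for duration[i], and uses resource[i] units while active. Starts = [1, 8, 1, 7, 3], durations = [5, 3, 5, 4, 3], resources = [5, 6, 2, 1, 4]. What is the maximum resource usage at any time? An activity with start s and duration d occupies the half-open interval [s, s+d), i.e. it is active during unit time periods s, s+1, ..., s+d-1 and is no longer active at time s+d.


Each activity i is active on [start_i, start_i + duration_i).
Compute total resource usage per time slot:
  t=0: active resources = [], total = 0
  t=1: active resources = [5, 2], total = 7
  t=2: active resources = [5, 2], total = 7
  t=3: active resources = [5, 2, 4], total = 11
  t=4: active resources = [5, 2, 4], total = 11
  t=5: active resources = [5, 2, 4], total = 11
  t=6: active resources = [], total = 0
  t=7: active resources = [1], total = 1
  t=8: active resources = [6, 1], total = 7
  t=9: active resources = [6, 1], total = 7
  t=10: active resources = [6, 1], total = 7
Peak resource demand = 11

11


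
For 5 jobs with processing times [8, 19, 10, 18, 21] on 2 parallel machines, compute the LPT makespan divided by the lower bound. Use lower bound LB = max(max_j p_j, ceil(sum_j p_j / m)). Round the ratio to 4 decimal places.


LPT order: [21, 19, 18, 10, 8]
Machine loads after assignment: [39, 37]
LPT makespan = 39
Lower bound = max(max_job, ceil(total/2)) = max(21, 38) = 38
Ratio = 39 / 38 = 1.0263

1.0263


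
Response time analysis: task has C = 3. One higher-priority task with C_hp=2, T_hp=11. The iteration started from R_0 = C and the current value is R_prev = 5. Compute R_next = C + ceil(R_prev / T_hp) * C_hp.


R_next = C + ceil(R_prev / T_hp) * C_hp
ceil(5 / 11) = ceil(0.4545) = 1
Interference = 1 * 2 = 2
R_next = 3 + 2 = 5
R_next = R_prev, so the iteration has converged (response time = 5).

5


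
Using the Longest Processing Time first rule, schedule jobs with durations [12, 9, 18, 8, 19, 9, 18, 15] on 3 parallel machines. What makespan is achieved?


Sort jobs in decreasing order (LPT): [19, 18, 18, 15, 12, 9, 9, 8]
Assign each job to the least loaded machine:
  Machine 1: jobs [19, 9, 9], load = 37
  Machine 2: jobs [18, 15], load = 33
  Machine 3: jobs [18, 12, 8], load = 38
Makespan = max load = 38

38


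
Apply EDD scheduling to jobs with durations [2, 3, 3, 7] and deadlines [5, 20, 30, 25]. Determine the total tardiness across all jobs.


Sort by due date (EDD order): [(2, 5), (3, 20), (7, 25), (3, 30)]
Compute completion times and tardiness:
  Job 1: p=2, d=5, C=2, tardiness=max(0,2-5)=0
  Job 2: p=3, d=20, C=5, tardiness=max(0,5-20)=0
  Job 3: p=7, d=25, C=12, tardiness=max(0,12-25)=0
  Job 4: p=3, d=30, C=15, tardiness=max(0,15-30)=0
Total tardiness = 0

0


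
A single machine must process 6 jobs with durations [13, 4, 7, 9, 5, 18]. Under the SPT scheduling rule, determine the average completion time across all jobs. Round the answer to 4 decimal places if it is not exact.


Sort jobs by processing time (SPT order): [4, 5, 7, 9, 13, 18]
Compute completion times sequentially:
  Job 1: processing = 4, completes at 4
  Job 2: processing = 5, completes at 9
  Job 3: processing = 7, completes at 16
  Job 4: processing = 9, completes at 25
  Job 5: processing = 13, completes at 38
  Job 6: processing = 18, completes at 56
Sum of completion times = 148
Average completion time = 148/6 = 24.6667

24.6667


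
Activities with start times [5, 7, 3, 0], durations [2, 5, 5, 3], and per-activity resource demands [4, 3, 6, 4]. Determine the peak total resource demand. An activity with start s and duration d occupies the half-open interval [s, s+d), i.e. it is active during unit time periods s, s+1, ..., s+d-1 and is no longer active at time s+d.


Each activity i is active on [start_i, start_i + duration_i).
Compute total resource usage per time slot:
  t=0: active resources = [4], total = 4
  t=1: active resources = [4], total = 4
  t=2: active resources = [4], total = 4
  t=3: active resources = [6], total = 6
  t=4: active resources = [6], total = 6
  t=5: active resources = [4, 6], total = 10
  t=6: active resources = [4, 6], total = 10
  t=7: active resources = [3, 6], total = 9
  t=8: active resources = [3], total = 3
  t=9: active resources = [3], total = 3
  t=10: active resources = [3], total = 3
  t=11: active resources = [3], total = 3
Peak resource demand = 10

10


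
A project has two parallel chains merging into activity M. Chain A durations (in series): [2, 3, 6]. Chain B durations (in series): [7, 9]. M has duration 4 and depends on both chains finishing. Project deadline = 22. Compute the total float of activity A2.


Forward pass: ES(A2) = sum of predecessors on chain A = 2
EF = ES + duration = 2 + 3 = 5
Backward pass: LF(M) = deadline = 22; LS(M) = 22 - 4 = 18
LF(A2) = LS(M) - sum(successors on chain A) = 18 - 6 = 12
LS = LF - duration = 12 - 3 = 9
Total float = LS - ES = 9 - 2 = 7

7


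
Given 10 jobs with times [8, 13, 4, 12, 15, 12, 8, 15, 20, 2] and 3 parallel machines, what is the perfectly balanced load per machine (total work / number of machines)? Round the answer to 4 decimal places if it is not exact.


Total processing time = 8 + 13 + 4 + 12 + 15 + 12 + 8 + 15 + 20 + 2 = 109
Number of machines = 3
Ideal balanced load = 109 / 3 = 36.3333

36.3333


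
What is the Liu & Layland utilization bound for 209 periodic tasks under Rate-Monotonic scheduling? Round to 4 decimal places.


Compute 2^(1/209) = 1.0033219993
Subtract 1: 1.0033219993 - 1 = 0.0033219993
Multiply by n: 209 * 0.0033219993 = 0.6942978537
Round to 4 dp: 0.6943

0.6943


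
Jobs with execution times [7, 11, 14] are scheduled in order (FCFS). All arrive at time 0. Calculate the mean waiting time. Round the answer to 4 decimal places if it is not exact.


FCFS order (as given): [7, 11, 14]
Waiting times:
  Job 1: wait = 0
  Job 2: wait = 7
  Job 3: wait = 18
Sum of waiting times = 25
Average waiting time = 25/3 = 8.3333

8.3333


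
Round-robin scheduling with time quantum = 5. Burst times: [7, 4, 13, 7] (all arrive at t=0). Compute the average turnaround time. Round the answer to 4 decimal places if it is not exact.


Time quantum = 5
Execution trace:
  J1 runs 5 units, time = 5
  J2 runs 4 units, time = 9
  J3 runs 5 units, time = 14
  J4 runs 5 units, time = 19
  J1 runs 2 units, time = 21
  J3 runs 5 units, time = 26
  J4 runs 2 units, time = 28
  J3 runs 3 units, time = 31
Finish times: [21, 9, 31, 28]
Average turnaround = 89/4 = 22.25

22.25


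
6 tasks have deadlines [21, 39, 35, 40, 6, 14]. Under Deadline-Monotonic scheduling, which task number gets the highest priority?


Sort tasks by relative deadline (ascending):
  Task 5: deadline = 6
  Task 6: deadline = 14
  Task 1: deadline = 21
  Task 3: deadline = 35
  Task 2: deadline = 39
  Task 4: deadline = 40
Priority order (highest first): [5, 6, 1, 3, 2, 4]
Highest priority task = 5

5


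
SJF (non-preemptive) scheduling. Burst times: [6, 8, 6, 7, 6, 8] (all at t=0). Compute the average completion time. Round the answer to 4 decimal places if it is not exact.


SJF order (ascending): [6, 6, 6, 7, 8, 8]
Completion times:
  Job 1: burst=6, C=6
  Job 2: burst=6, C=12
  Job 3: burst=6, C=18
  Job 4: burst=7, C=25
  Job 5: burst=8, C=33
  Job 6: burst=8, C=41
Average completion = 135/6 = 22.5

22.5


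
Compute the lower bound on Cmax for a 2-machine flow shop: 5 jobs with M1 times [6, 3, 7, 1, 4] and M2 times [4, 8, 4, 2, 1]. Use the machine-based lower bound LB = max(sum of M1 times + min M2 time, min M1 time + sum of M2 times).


LB1 = sum(M1 times) + min(M2 times) = 21 + 1 = 22
LB2 = min(M1 times) + sum(M2 times) = 1 + 19 = 20
Lower bound = max(LB1, LB2) = max(22, 20) = 22

22


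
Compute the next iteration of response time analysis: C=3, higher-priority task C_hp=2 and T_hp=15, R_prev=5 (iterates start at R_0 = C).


R_next = C + ceil(R_prev / T_hp) * C_hp
ceil(5 / 15) = ceil(0.3333) = 1
Interference = 1 * 2 = 2
R_next = 3 + 2 = 5
R_next = R_prev, so the iteration has converged (response time = 5).

5


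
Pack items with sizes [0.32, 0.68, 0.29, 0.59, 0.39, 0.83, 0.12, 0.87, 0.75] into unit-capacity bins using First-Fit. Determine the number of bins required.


Place items sequentially using First-Fit:
  Item 0.32 -> new Bin 1
  Item 0.68 -> Bin 1 (now 1.0)
  Item 0.29 -> new Bin 2
  Item 0.59 -> Bin 2 (now 0.88)
  Item 0.39 -> new Bin 3
  Item 0.83 -> new Bin 4
  Item 0.12 -> Bin 2 (now 1.0)
  Item 0.87 -> new Bin 5
  Item 0.75 -> new Bin 6
Total bins used = 6

6


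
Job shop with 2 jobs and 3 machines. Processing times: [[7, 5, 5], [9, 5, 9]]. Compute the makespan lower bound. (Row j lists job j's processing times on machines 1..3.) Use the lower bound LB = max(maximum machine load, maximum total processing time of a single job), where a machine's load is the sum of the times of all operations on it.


Machine loads:
  Machine 1: 7 + 9 = 16
  Machine 2: 5 + 5 = 10
  Machine 3: 5 + 9 = 14
Max machine load = 16
Job totals:
  Job 1: 17
  Job 2: 23
Max job total = 23
Lower bound = max(16, 23) = 23

23


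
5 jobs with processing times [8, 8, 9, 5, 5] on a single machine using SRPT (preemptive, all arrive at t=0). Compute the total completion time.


Since all jobs arrive at t=0, SRPT equals SPT ordering.
SPT order: [5, 5, 8, 8, 9]
Completion times:
  Job 1: p=5, C=5
  Job 2: p=5, C=10
  Job 3: p=8, C=18
  Job 4: p=8, C=26
  Job 5: p=9, C=35
Total completion time = 5 + 10 + 18 + 26 + 35 = 94

94


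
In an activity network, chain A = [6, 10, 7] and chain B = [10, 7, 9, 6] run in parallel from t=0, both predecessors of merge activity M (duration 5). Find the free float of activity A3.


ES(A3) = sum of predecessors on chain A = 16
EF(A3) = ES + duration = 16 + 7 = 23
Successor of A3 is M. ES(M) = max(sum(A), sum(B)) = max(23, 32) = 32
Free float = ES(successor) - EF(current) = 32 - 23 = 9

9


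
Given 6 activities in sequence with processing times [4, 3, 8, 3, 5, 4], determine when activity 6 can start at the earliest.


Activity 6 starts after activities 1 through 5 complete.
Predecessor durations: [4, 3, 8, 3, 5]
ES = 4 + 3 + 8 + 3 + 5 = 23

23


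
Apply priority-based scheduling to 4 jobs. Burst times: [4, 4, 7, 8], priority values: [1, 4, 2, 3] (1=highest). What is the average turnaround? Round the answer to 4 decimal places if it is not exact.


Sort by priority (ascending = highest first):
Order: [(1, 4), (2, 7), (3, 8), (4, 4)]
Completion times:
  Priority 1, burst=4, C=4
  Priority 2, burst=7, C=11
  Priority 3, burst=8, C=19
  Priority 4, burst=4, C=23
Average turnaround = 57/4 = 14.25

14.25


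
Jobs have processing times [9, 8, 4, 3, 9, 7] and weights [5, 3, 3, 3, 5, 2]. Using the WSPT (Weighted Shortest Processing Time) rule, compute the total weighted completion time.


Compute p/w ratios and sort ascending (WSPT): [(3, 3), (4, 3), (9, 5), (9, 5), (8, 3), (7, 2)]
Compute weighted completion times:
  Job (p=3,w=3): C=3, w*C=3*3=9
  Job (p=4,w=3): C=7, w*C=3*7=21
  Job (p=9,w=5): C=16, w*C=5*16=80
  Job (p=9,w=5): C=25, w*C=5*25=125
  Job (p=8,w=3): C=33, w*C=3*33=99
  Job (p=7,w=2): C=40, w*C=2*40=80
Total weighted completion time = 414

414


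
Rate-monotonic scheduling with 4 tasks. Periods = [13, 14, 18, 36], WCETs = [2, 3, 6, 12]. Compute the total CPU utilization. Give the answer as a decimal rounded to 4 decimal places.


Compute individual utilizations (exact fractions):
  Task 1: C/T = 2/13 (approx. 0.1538)
  Task 2: C/T = 3/14 (approx. 0.2143)
  Task 3: C/T = 6/18 = 1/3 (approx. 0.3333)
  Task 4: C/T = 12/36 = 1/3 (approx. 0.3333)
Total utilization U = 2/13 + 3/14 + 1/3 + 1/3 = 565/546
Rounded to 4 decimal places: U = 1.0348
RM (Liu & Layland) bound for 4 tasks = 0.756828; compare with U = 565/546 (approx. 1.034799)
U > 1, so the task set is not schedulable (processor overloaded).

1.0348


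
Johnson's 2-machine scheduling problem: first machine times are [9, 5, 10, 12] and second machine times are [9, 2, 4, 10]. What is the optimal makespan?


Apply Johnson's rule:
  Group 1 (a <= b): [(1, 9, 9)]
  Group 2 (a > b): [(4, 12, 10), (3, 10, 4), (2, 5, 2)]
Optimal job order: [1, 4, 3, 2]
Schedule:
  Job 1: M1 done at 9, M2 done at 18
  Job 4: M1 done at 21, M2 done at 31
  Job 3: M1 done at 31, M2 done at 35
  Job 2: M1 done at 36, M2 done at 38
Makespan = 38

38


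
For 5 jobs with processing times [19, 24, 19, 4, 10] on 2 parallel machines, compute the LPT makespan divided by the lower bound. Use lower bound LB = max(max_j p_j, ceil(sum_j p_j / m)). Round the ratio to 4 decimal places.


LPT order: [24, 19, 19, 10, 4]
Machine loads after assignment: [38, 38]
LPT makespan = 38
Lower bound = max(max_job, ceil(total/2)) = max(24, 38) = 38
Ratio = 38 / 38 = 1.0

1.0


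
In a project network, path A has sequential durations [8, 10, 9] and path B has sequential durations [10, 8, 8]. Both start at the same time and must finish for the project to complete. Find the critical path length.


Path A total = 8 + 10 + 9 = 27
Path B total = 10 + 8 + 8 = 26
Critical path = longest path = max(27, 26) = 27

27


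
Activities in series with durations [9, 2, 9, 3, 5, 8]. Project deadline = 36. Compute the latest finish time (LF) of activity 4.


LF(activity 4) = deadline - sum of successor durations
Successors: activities 5 through 6 with durations [5, 8]
Sum of successor durations = 13
LF = 36 - 13 = 23

23


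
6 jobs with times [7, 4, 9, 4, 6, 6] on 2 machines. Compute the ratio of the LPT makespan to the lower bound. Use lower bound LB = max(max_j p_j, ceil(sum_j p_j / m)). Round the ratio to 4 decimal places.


LPT order: [9, 7, 6, 6, 4, 4]
Machine loads after assignment: [19, 17]
LPT makespan = 19
Lower bound = max(max_job, ceil(total/2)) = max(9, 18) = 18
Ratio = 19 / 18 = 1.0556

1.0556


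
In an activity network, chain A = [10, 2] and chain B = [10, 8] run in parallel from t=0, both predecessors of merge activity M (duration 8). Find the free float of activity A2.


ES(A2) = sum of predecessors on chain A = 10
EF(A2) = ES + duration = 10 + 2 = 12
Successor of A2 is M. ES(M) = max(sum(A), sum(B)) = max(12, 18) = 18
Free float = ES(successor) - EF(current) = 18 - 12 = 6

6


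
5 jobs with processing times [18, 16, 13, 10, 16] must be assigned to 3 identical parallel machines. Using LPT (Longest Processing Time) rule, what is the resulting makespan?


Sort jobs in decreasing order (LPT): [18, 16, 16, 13, 10]
Assign each job to the least loaded machine:
  Machine 1: jobs [18], load = 18
  Machine 2: jobs [16, 13], load = 29
  Machine 3: jobs [16, 10], load = 26
Makespan = max load = 29

29


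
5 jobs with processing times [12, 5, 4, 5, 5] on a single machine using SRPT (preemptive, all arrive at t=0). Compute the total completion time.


Since all jobs arrive at t=0, SRPT equals SPT ordering.
SPT order: [4, 5, 5, 5, 12]
Completion times:
  Job 1: p=4, C=4
  Job 2: p=5, C=9
  Job 3: p=5, C=14
  Job 4: p=5, C=19
  Job 5: p=12, C=31
Total completion time = 4 + 9 + 14 + 19 + 31 = 77

77


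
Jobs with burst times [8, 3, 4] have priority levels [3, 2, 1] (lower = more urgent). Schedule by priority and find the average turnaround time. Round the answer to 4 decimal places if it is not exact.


Sort by priority (ascending = highest first):
Order: [(1, 4), (2, 3), (3, 8)]
Completion times:
  Priority 1, burst=4, C=4
  Priority 2, burst=3, C=7
  Priority 3, burst=8, C=15
Average turnaround = 26/3 = 8.6667

8.6667


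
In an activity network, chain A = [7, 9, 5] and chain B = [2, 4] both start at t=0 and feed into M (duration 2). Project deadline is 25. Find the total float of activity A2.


Forward pass: ES(A2) = sum of predecessors on chain A = 7
EF = ES + duration = 7 + 9 = 16
Backward pass: LF(M) = deadline = 25; LS(M) = 25 - 2 = 23
LF(A2) = LS(M) - sum(successors on chain A) = 23 - 5 = 18
LS = LF - duration = 18 - 9 = 9
Total float = LS - ES = 9 - 7 = 2

2


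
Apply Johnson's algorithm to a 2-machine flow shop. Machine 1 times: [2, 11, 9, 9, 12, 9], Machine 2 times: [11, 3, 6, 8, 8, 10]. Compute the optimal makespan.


Apply Johnson's rule:
  Group 1 (a <= b): [(1, 2, 11), (6, 9, 10)]
  Group 2 (a > b): [(4, 9, 8), (5, 12, 8), (3, 9, 6), (2, 11, 3)]
Optimal job order: [1, 6, 4, 5, 3, 2]
Schedule:
  Job 1: M1 done at 2, M2 done at 13
  Job 6: M1 done at 11, M2 done at 23
  Job 4: M1 done at 20, M2 done at 31
  Job 5: M1 done at 32, M2 done at 40
  Job 3: M1 done at 41, M2 done at 47
  Job 2: M1 done at 52, M2 done at 55
Makespan = 55

55


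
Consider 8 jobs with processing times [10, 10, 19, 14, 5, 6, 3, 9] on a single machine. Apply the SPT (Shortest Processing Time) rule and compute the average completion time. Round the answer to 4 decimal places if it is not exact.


Sort jobs by processing time (SPT order): [3, 5, 6, 9, 10, 10, 14, 19]
Compute completion times sequentially:
  Job 1: processing = 3, completes at 3
  Job 2: processing = 5, completes at 8
  Job 3: processing = 6, completes at 14
  Job 4: processing = 9, completes at 23
  Job 5: processing = 10, completes at 33
  Job 6: processing = 10, completes at 43
  Job 7: processing = 14, completes at 57
  Job 8: processing = 19, completes at 76
Sum of completion times = 257
Average completion time = 257/8 = 32.125

32.125


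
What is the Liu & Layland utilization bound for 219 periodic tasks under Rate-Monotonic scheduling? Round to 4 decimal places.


Compute 2^(1/219) = 1.0031700697
Subtract 1: 1.0031700697 - 1 = 0.0031700697
Multiply by n: 219 * 0.0031700697 = 0.6942452643
Round to 4 dp: 0.6942

0.6942


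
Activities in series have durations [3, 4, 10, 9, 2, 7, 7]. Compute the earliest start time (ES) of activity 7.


Activity 7 starts after activities 1 through 6 complete.
Predecessor durations: [3, 4, 10, 9, 2, 7]
ES = 3 + 4 + 10 + 9 + 2 + 7 = 35

35


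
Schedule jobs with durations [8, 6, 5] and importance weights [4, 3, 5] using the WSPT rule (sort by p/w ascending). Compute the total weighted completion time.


Compute p/w ratios and sort ascending (WSPT): [(5, 5), (8, 4), (6, 3)]
Compute weighted completion times:
  Job (p=5,w=5): C=5, w*C=5*5=25
  Job (p=8,w=4): C=13, w*C=4*13=52
  Job (p=6,w=3): C=19, w*C=3*19=57
Total weighted completion time = 134

134


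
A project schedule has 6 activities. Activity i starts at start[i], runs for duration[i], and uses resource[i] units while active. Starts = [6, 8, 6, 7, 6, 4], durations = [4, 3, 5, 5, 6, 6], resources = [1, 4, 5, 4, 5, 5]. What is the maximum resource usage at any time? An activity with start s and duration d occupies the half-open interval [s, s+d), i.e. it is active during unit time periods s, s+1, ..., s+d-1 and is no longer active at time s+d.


Each activity i is active on [start_i, start_i + duration_i).
Compute total resource usage per time slot:
  t=0: active resources = [], total = 0
  t=1: active resources = [], total = 0
  t=2: active resources = [], total = 0
  t=3: active resources = [], total = 0
  t=4: active resources = [5], total = 5
  t=5: active resources = [5], total = 5
  t=6: active resources = [1, 5, 5, 5], total = 16
  t=7: active resources = [1, 5, 4, 5, 5], total = 20
  t=8: active resources = [1, 4, 5, 4, 5, 5], total = 24
  t=9: active resources = [1, 4, 5, 4, 5, 5], total = 24
  t=10: active resources = [4, 5, 4, 5], total = 18
  t=11: active resources = [4, 5], total = 9
Peak resource demand = 24

24


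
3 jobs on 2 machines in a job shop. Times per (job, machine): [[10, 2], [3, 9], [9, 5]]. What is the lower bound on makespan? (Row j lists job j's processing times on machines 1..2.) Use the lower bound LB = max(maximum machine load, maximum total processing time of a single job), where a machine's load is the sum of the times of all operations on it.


Machine loads:
  Machine 1: 10 + 3 + 9 = 22
  Machine 2: 2 + 9 + 5 = 16
Max machine load = 22
Job totals:
  Job 1: 12
  Job 2: 12
  Job 3: 14
Max job total = 14
Lower bound = max(22, 14) = 22

22


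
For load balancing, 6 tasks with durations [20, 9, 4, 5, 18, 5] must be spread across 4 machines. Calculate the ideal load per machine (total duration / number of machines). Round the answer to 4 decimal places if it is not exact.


Total processing time = 20 + 9 + 4 + 5 + 18 + 5 = 61
Number of machines = 4
Ideal balanced load = 61 / 4 = 15.25

15.25


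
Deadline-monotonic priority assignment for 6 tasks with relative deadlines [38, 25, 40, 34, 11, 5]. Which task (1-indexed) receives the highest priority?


Sort tasks by relative deadline (ascending):
  Task 6: deadline = 5
  Task 5: deadline = 11
  Task 2: deadline = 25
  Task 4: deadline = 34
  Task 1: deadline = 38
  Task 3: deadline = 40
Priority order (highest first): [6, 5, 2, 4, 1, 3]
Highest priority task = 6

6


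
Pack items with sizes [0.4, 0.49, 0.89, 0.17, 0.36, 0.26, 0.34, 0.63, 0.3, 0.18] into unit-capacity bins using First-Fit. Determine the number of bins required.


Place items sequentially using First-Fit:
  Item 0.4 -> new Bin 1
  Item 0.49 -> Bin 1 (now 0.89)
  Item 0.89 -> new Bin 2
  Item 0.17 -> new Bin 3
  Item 0.36 -> Bin 3 (now 0.53)
  Item 0.26 -> Bin 3 (now 0.79)
  Item 0.34 -> new Bin 4
  Item 0.63 -> Bin 4 (now 0.97)
  Item 0.3 -> new Bin 5
  Item 0.18 -> Bin 3 (now 0.97)
Total bins used = 5

5


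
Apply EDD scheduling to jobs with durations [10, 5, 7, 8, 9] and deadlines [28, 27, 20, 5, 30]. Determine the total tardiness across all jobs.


Sort by due date (EDD order): [(8, 5), (7, 20), (5, 27), (10, 28), (9, 30)]
Compute completion times and tardiness:
  Job 1: p=8, d=5, C=8, tardiness=max(0,8-5)=3
  Job 2: p=7, d=20, C=15, tardiness=max(0,15-20)=0
  Job 3: p=5, d=27, C=20, tardiness=max(0,20-27)=0
  Job 4: p=10, d=28, C=30, tardiness=max(0,30-28)=2
  Job 5: p=9, d=30, C=39, tardiness=max(0,39-30)=9
Total tardiness = 14

14


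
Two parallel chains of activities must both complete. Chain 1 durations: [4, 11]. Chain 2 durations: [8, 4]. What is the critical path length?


Path A total = 4 + 11 = 15
Path B total = 8 + 4 = 12
Critical path = longest path = max(15, 12) = 15

15


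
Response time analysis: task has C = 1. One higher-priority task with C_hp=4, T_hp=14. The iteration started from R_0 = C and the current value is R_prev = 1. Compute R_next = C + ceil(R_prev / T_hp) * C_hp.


R_next = C + ceil(R_prev / T_hp) * C_hp
ceil(1 / 14) = ceil(0.0714) = 1
Interference = 1 * 4 = 4
R_next = 1 + 4 = 5

5


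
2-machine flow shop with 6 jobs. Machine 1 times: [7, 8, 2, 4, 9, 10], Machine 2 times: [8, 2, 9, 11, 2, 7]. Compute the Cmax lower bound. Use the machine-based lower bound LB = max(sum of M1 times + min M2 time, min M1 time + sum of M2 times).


LB1 = sum(M1 times) + min(M2 times) = 40 + 2 = 42
LB2 = min(M1 times) + sum(M2 times) = 2 + 39 = 41
Lower bound = max(LB1, LB2) = max(42, 41) = 42

42


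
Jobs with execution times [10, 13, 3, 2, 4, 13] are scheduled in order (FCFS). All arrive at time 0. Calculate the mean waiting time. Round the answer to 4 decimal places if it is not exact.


FCFS order (as given): [10, 13, 3, 2, 4, 13]
Waiting times:
  Job 1: wait = 0
  Job 2: wait = 10
  Job 3: wait = 23
  Job 4: wait = 26
  Job 5: wait = 28
  Job 6: wait = 32
Sum of waiting times = 119
Average waiting time = 119/6 = 19.8333

19.8333


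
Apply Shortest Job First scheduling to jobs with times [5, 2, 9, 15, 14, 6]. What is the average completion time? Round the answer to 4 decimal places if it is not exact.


SJF order (ascending): [2, 5, 6, 9, 14, 15]
Completion times:
  Job 1: burst=2, C=2
  Job 2: burst=5, C=7
  Job 3: burst=6, C=13
  Job 4: burst=9, C=22
  Job 5: burst=14, C=36
  Job 6: burst=15, C=51
Average completion = 131/6 = 21.8333

21.8333


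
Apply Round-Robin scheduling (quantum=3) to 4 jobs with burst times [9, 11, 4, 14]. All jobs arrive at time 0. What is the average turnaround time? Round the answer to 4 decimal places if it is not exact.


Time quantum = 3
Execution trace:
  J1 runs 3 units, time = 3
  J2 runs 3 units, time = 6
  J3 runs 3 units, time = 9
  J4 runs 3 units, time = 12
  J1 runs 3 units, time = 15
  J2 runs 3 units, time = 18
  J3 runs 1 units, time = 19
  J4 runs 3 units, time = 22
  J1 runs 3 units, time = 25
  J2 runs 3 units, time = 28
  J4 runs 3 units, time = 31
  J2 runs 2 units, time = 33
  J4 runs 3 units, time = 36
  J4 runs 2 units, time = 38
Finish times: [25, 33, 19, 38]
Average turnaround = 115/4 = 28.75

28.75


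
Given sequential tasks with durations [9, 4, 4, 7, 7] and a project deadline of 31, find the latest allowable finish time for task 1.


LF(activity 1) = deadline - sum of successor durations
Successors: activities 2 through 5 with durations [4, 4, 7, 7]
Sum of successor durations = 22
LF = 31 - 22 = 9

9


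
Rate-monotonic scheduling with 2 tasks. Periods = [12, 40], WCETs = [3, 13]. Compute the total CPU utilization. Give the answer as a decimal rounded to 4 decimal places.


Compute individual utilizations (exact fractions):
  Task 1: C/T = 3/12 = 1/4 (approx. 0.25)
  Task 2: C/T = 13/40 (approx. 0.325)
Total utilization U = 1/4 + 13/40 = 23/40
Rounded to 4 decimal places: U = 0.5750
RM (Liu & Layland) bound for 2 tasks = 0.828427; compare with U = 23/40 (approx. 0.575000)
U <= bound, so schedulable by RM sufficient condition.

0.5750


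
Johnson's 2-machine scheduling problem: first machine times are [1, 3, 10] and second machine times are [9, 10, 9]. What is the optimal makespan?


Apply Johnson's rule:
  Group 1 (a <= b): [(1, 1, 9), (2, 3, 10)]
  Group 2 (a > b): [(3, 10, 9)]
Optimal job order: [1, 2, 3]
Schedule:
  Job 1: M1 done at 1, M2 done at 10
  Job 2: M1 done at 4, M2 done at 20
  Job 3: M1 done at 14, M2 done at 29
Makespan = 29

29


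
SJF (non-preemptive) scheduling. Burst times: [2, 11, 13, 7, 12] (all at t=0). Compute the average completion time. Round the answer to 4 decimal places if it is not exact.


SJF order (ascending): [2, 7, 11, 12, 13]
Completion times:
  Job 1: burst=2, C=2
  Job 2: burst=7, C=9
  Job 3: burst=11, C=20
  Job 4: burst=12, C=32
  Job 5: burst=13, C=45
Average completion = 108/5 = 21.6

21.6


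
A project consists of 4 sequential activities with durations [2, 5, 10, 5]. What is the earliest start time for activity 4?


Activity 4 starts after activities 1 through 3 complete.
Predecessor durations: [2, 5, 10]
ES = 2 + 5 + 10 = 17

17


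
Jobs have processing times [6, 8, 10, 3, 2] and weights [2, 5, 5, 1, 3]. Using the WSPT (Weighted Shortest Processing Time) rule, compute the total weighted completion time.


Compute p/w ratios and sort ascending (WSPT): [(2, 3), (8, 5), (10, 5), (6, 2), (3, 1)]
Compute weighted completion times:
  Job (p=2,w=3): C=2, w*C=3*2=6
  Job (p=8,w=5): C=10, w*C=5*10=50
  Job (p=10,w=5): C=20, w*C=5*20=100
  Job (p=6,w=2): C=26, w*C=2*26=52
  Job (p=3,w=1): C=29, w*C=1*29=29
Total weighted completion time = 237

237


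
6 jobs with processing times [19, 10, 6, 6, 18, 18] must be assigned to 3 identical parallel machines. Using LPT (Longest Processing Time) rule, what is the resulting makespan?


Sort jobs in decreasing order (LPT): [19, 18, 18, 10, 6, 6]
Assign each job to the least loaded machine:
  Machine 1: jobs [19, 6], load = 25
  Machine 2: jobs [18, 10], load = 28
  Machine 3: jobs [18, 6], load = 24
Makespan = max load = 28

28


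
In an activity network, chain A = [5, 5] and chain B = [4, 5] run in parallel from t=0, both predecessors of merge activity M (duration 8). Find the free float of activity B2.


ES(B2) = sum of predecessors on chain B = 4
EF(B2) = ES + duration = 4 + 5 = 9
Successor of B2 is M. ES(M) = max(sum(A), sum(B)) = max(10, 9) = 10
Free float = ES(successor) - EF(current) = 10 - 9 = 1

1


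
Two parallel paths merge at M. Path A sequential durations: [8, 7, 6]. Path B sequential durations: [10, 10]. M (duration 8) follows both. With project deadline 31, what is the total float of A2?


Forward pass: ES(A2) = sum of predecessors on chain A = 8
EF = ES + duration = 8 + 7 = 15
Backward pass: LF(M) = deadline = 31; LS(M) = 31 - 8 = 23
LF(A2) = LS(M) - sum(successors on chain A) = 23 - 6 = 17
LS = LF - duration = 17 - 7 = 10
Total float = LS - ES = 10 - 8 = 2

2


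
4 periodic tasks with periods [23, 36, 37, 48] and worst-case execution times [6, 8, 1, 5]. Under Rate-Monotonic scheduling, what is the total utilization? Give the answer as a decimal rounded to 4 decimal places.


Compute individual utilizations (exact fractions):
  Task 1: C/T = 6/23 (approx. 0.2609)
  Task 2: C/T = 8/36 = 2/9 (approx. 0.2222)
  Task 3: C/T = 1/37 (approx. 0.027)
  Task 4: C/T = 5/48 (approx. 0.1042)
Total utilization U = 6/23 + 2/9 + 1/37 + 5/48 = 75277/122544
Rounded to 4 decimal places: U = 0.6143
RM (Liu & Layland) bound for 4 tasks = 0.756828; compare with U = 75277/122544 (approx. 0.614285)
U <= bound, so schedulable by RM sufficient condition.

0.6143


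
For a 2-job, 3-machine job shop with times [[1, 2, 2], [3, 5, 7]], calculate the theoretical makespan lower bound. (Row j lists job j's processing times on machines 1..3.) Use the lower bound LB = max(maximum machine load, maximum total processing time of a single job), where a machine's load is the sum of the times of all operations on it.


Machine loads:
  Machine 1: 1 + 3 = 4
  Machine 2: 2 + 5 = 7
  Machine 3: 2 + 7 = 9
Max machine load = 9
Job totals:
  Job 1: 5
  Job 2: 15
Max job total = 15
Lower bound = max(9, 15) = 15

15


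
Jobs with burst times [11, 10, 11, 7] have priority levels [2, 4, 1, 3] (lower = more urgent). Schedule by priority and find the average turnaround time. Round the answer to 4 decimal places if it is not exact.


Sort by priority (ascending = highest first):
Order: [(1, 11), (2, 11), (3, 7), (4, 10)]
Completion times:
  Priority 1, burst=11, C=11
  Priority 2, burst=11, C=22
  Priority 3, burst=7, C=29
  Priority 4, burst=10, C=39
Average turnaround = 101/4 = 25.25

25.25


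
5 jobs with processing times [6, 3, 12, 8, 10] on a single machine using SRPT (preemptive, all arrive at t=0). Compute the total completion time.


Since all jobs arrive at t=0, SRPT equals SPT ordering.
SPT order: [3, 6, 8, 10, 12]
Completion times:
  Job 1: p=3, C=3
  Job 2: p=6, C=9
  Job 3: p=8, C=17
  Job 4: p=10, C=27
  Job 5: p=12, C=39
Total completion time = 3 + 9 + 17 + 27 + 39 = 95

95
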